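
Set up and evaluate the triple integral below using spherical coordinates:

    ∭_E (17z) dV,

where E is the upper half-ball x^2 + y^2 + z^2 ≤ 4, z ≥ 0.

In spherical coordinates, x = ρ sin(φ) cos(θ), y = ρ sin(φ) sin(θ), z = ρ cos(φ), and dV = ρ^2 sin(φ) dρ dφ dθ.

The integrand becomes 17ρ cos(φ), so

    ∭_E (17z) dV = ∫_{0}^{2π} ∫_{0}^{π/2} ∫_{0}^{2} (17ρ cos(φ)) · ρ^2 sin(φ) dρ dφ dθ.

Inner (ρ): 34sin(2φ).
Middle (φ): 34.
Outer (θ): 68π.

Therefore the triple integral equals 68π.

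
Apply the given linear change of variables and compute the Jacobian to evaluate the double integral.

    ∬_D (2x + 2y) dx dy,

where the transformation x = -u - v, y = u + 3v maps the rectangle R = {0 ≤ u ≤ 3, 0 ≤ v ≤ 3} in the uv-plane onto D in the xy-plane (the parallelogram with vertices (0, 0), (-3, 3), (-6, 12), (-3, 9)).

Compute the Jacobian determinant of (x, y) with respect to (u, v):

    ∂(x,y)/∂(u,v) = | -1  -1 | = (-1)(3) - (-1)(1) = -2.
                   | 1  3 |

Its absolute value is |J| = 2 (the area scaling factor).

Substituting x = -u - v, y = u + 3v into the integrand,

    2x + 2y → 4v,

so the integral becomes

    ∬_R (4v) · |J| du dv = ∫_0^3 ∫_0^3 (8v) dv du.

Inner (v): 36.
Outer (u): 108.

Therefore ∬_D (2x + 2y) dx dy = 108.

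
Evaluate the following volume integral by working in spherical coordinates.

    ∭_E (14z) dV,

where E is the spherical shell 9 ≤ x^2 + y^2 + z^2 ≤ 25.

In spherical coordinates, x = ρ sin(φ) cos(θ), y = ρ sin(φ) sin(θ), z = ρ cos(φ), and dV = ρ^2 sin(φ) dρ dφ dθ.

The integrand becomes 14ρ cos(φ), so

    ∭_E (14z) dV = ∫_{0}^{2π} ∫_{0}^{π} ∫_{3}^{5} (14ρ cos(φ)) · ρ^2 sin(φ) dρ dφ dθ.

Inner (ρ): 952sin(2φ).
Middle (φ): 0.
Outer (θ): 0.

Therefore the triple integral equals 0.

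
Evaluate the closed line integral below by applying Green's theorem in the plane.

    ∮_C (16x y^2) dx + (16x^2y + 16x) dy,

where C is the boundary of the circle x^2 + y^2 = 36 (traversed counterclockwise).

Green's theorem converts the closed line integral into a double integral over the enclosed region D:

    ∮_C P dx + Q dy = ∬_D (∂Q/∂x - ∂P/∂y) dA.

Here P = 16x y^2, Q = 16x^2y + 16x, so

    ∂Q/∂x = 32x y + 16,    ∂P/∂y = 32x y,
    ∂Q/∂x - ∂P/∂y = 16.

D is the region x^2 + y^2 ≤ 36. Evaluating the double integral:

In polar coordinates (x = r cos θ, y = r sin θ, dA = r dr dθ) the integrand becomes 16, so

    ∬_D (16) dA = ∫_0^{2π} ∫_0^{6} (16) · r dr dθ.

Inner (r from 0 to 6): 288.
Outer (θ from 0 to 2π): 576π.

Therefore ∮_C P dx + Q dy = 576π.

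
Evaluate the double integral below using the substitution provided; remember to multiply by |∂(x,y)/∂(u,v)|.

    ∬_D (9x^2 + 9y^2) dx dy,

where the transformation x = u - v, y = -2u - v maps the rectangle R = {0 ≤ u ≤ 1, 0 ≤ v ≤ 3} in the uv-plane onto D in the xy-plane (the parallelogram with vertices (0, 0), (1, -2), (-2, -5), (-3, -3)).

Compute the Jacobian determinant of (x, y) with respect to (u, v):

    ∂(x,y)/∂(u,v) = | 1  -1 | = (1)(-1) - (-1)(-2) = -3.
                   | -2  -1 |

Its absolute value is |J| = 3 (the area scaling factor).

Substituting x = u - v, y = -2u - v into the integrand,

    9x^2 + 9y^2 → 45u^2 + 18u v + 18v^2,

so the integral becomes

    ∬_R (45u^2 + 18u v + 18v^2) · |J| du dv = ∫_0^1 ∫_0^3 (135u^2 + 54u v + 54v^2) dv du.

Inner (v): 405u^2 + 243u + 486.
Outer (u): 1485/2.

Therefore ∬_D (9x^2 + 9y^2) dx dy = 1485/2.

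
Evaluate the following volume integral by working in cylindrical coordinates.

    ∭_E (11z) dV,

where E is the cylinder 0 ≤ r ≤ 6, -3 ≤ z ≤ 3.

In cylindrical coordinates, x = r cos(θ), y = r sin(θ), z = z, and dV = r dr dθ dz.

The integrand becomes 11z, so

    ∭_E (11z) dV = ∫_{0}^{2π} ∫_{0}^{6} ∫_{-3}^{3} (11z) · r dz dr dθ.

Inner (z): 0.
Middle (r from 0 to 6): 0.
Outer (θ): 0.

Therefore the triple integral equals 0.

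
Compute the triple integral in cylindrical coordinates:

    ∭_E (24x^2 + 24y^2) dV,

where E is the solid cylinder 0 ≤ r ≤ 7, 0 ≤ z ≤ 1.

In cylindrical coordinates, x = r cos(θ), y = r sin(θ), z = z, and dV = r dr dθ dz.

The integrand becomes 24r^2, so

    ∭_E (24x^2 + 24y^2) dV = ∫_{0}^{2π} ∫_{0}^{7} ∫_{0}^{1} (24r^2) · r dz dr dθ.

Inner (z): 24r^3.
Middle (r from 0 to 7): 14406.
Outer (θ): 28812π.

Therefore the triple integral equals 28812π.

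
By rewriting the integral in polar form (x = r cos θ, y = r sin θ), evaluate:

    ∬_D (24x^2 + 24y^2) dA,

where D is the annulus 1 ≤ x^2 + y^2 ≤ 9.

The region D is 1 ≤ r ≤ 3, 0 ≤ θ ≤ 2π in polar coordinates, where x = r cos(θ), y = r sin(θ), and dA = r dr dθ.

Under the substitution, the integrand becomes 24r^2, so

    ∬_D (24x^2 + 24y^2) dA = ∫_{0}^{2π} ∫_{1}^{3} (24r^2) · r dr dθ.

Inner integral (in r): ∫_{1}^{3} (24r^2) · r dr = 480.

Outer integral (in θ): ∫_{0}^{2π} (480) dθ = 960π.

Therefore ∬_D (24x^2 + 24y^2) dA = 960π.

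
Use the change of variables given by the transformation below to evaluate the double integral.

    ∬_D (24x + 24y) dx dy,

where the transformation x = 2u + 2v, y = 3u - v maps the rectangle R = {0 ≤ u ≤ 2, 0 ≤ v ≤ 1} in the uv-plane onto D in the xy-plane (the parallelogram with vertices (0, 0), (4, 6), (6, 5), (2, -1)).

Compute the Jacobian determinant of (x, y) with respect to (u, v):

    ∂(x,y)/∂(u,v) = | 2  2 | = (2)(-1) - (2)(3) = -8.
                   | 3  -1 |

Its absolute value is |J| = 8 (the area scaling factor).

Substituting x = 2u + 2v, y = 3u - v into the integrand,

    24x + 24y → 120u + 24v,

so the integral becomes

    ∬_R (120u + 24v) · |J| du dv = ∫_0^2 ∫_0^1 (960u + 192v) dv du.

Inner (v): 960u + 96.
Outer (u): 2112.

Therefore ∬_D (24x + 24y) dx dy = 2112.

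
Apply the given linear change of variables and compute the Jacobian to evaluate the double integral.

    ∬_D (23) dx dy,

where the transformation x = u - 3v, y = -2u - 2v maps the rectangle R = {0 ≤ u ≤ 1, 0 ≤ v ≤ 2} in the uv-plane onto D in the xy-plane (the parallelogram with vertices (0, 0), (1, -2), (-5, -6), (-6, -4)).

Compute the Jacobian determinant of (x, y) with respect to (u, v):

    ∂(x,y)/∂(u,v) = | 1  -3 | = (1)(-2) - (-3)(-2) = -8.
                   | -2  -2 |

Its absolute value is |J| = 8 (the area scaling factor).

Substituting x = u - 3v, y = -2u - 2v into the integrand,

    23 → 23,

so the integral becomes

    ∬_R (23) · |J| du dv = ∫_0^1 ∫_0^2 (184) dv du.

Inner (v): 368.
Outer (u): 368.

Therefore ∬_D (23) dx dy = 368.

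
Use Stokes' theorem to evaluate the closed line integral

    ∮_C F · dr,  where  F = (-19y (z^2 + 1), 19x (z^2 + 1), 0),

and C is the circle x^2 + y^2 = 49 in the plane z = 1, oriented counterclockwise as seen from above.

Let S be the flat disk x^2 + y^2 ≤ 49 in the plane z = 1, with upward unit normal n̂ = ẑ. By Stokes' theorem,

    ∮_C F · dr = ∬_S (∇ × F) · n̂ dS = ∬_D (curl F)_z dA,

where D is the disk x^2 + y^2 ≤ 49.

Compute the curl of F = (-19y (z^2 + 1), 19x (z^2 + 1), 0):
    (∇ × F)_x = ∂F_z/∂y - ∂F_y/∂z = -38x z,
    (∇ × F)_y = ∂F_x/∂z - ∂F_z/∂x = -38y z,
    (∇ × F)_z = ∂F_y/∂x - ∂F_x/∂y = 38z^2 + 38.

On z = 1, (curl F)_z = 76.

Convert to polar (x = r cos θ, y = r sin θ, dA = r dr dθ); the integrand becomes 76, so

    ∬_D (curl F)_z dA = ∫_0^{2π} ∫_0^{7} (76) · r dr dθ.

Inner (r from 0 to 7): 1862.
Outer (θ from 0 to 2π): 3724π.

Therefore ∮_C F · dr = 3724π.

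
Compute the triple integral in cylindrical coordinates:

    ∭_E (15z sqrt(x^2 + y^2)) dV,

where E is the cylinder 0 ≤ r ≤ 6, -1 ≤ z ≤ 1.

In cylindrical coordinates, x = r cos(θ), y = r sin(θ), z = z, and dV = r dr dθ dz.

The integrand becomes 15r z, so

    ∭_E (15z sqrt(x^2 + y^2)) dV = ∫_{0}^{2π} ∫_{0}^{6} ∫_{-1}^{1} (15r z) · r dz dr dθ.

Inner (z): 0.
Middle (r from 0 to 6): 0.
Outer (θ): 0.

Therefore the triple integral equals 0.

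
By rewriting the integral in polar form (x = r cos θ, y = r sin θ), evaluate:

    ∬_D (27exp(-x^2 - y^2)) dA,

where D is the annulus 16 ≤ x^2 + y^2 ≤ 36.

The region D is 4 ≤ r ≤ 6, 0 ≤ θ ≤ 2π in polar coordinates, where x = r cos(θ), y = r sin(θ), and dA = r dr dθ.

Under the substitution, the integrand becomes 27exp(-r^2), so

    ∬_D (27exp(-x^2 - y^2)) dA = ∫_{0}^{2π} ∫_{4}^{6} (27exp(-r^2)) · r dr dθ.

Inner integral (in r): ∫_{4}^{6} (27exp(-r^2)) · r dr = -(27 - 27exp(20))exp(-36)/2.

Outer integral (in θ): ∫_{0}^{2π} (-(27 - 27exp(20))exp(-36)/2) dθ = -27π (1 - exp(20))exp(-36).

Therefore ∬_D (27exp(-x^2 - y^2)) dA = -27π (1 - exp(20))exp(-36).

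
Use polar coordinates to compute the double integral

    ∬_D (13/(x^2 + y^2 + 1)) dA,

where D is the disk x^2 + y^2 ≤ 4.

The region D is 0 ≤ r ≤ 2, 0 ≤ θ ≤ 2π in polar coordinates, where x = r cos(θ), y = r sin(θ), and dA = r dr dθ.

Under the substitution, the integrand becomes 13/(r^2 + 1), so

    ∬_D (13/(x^2 + y^2 + 1)) dA = ∫_{0}^{2π} ∫_{0}^{2} (13/(r^2 + 1)) · r dr dθ.

Inner integral (in r): ∫_{0}^{2} (13/(r^2 + 1)) · r dr = 13log(5)/2.

Outer integral (in θ): ∫_{0}^{2π} (13log(5)/2) dθ = 13π log(5).

Therefore ∬_D (13/(x^2 + y^2 + 1)) dA = 13π log(5).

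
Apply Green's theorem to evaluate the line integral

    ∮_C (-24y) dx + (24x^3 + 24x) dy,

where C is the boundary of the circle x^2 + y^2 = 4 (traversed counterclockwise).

Green's theorem converts the closed line integral into a double integral over the enclosed region D:

    ∮_C P dx + Q dy = ∬_D (∂Q/∂x - ∂P/∂y) dA.

Here P = -24y, Q = 24x^3 + 24x, so

    ∂Q/∂x = 72x^2 + 24,    ∂P/∂y = -24,
    ∂Q/∂x - ∂P/∂y = 72x^2 + 48.

D is the region x^2 + y^2 ≤ 4. Evaluating the double integral:

In polar coordinates (x = r cos θ, y = r sin θ, dA = r dr dθ) the integrand becomes 72r^2cos(θ)^2 + 48, so

    ∬_D (72x^2 + 48) dA = ∫_0^{2π} ∫_0^{2} (72r^2cos(θ)^2 + 48) · r dr dθ.

Inner (r from 0 to 2): 288cos(θ)^2 + 96.
Outer (θ from 0 to 2π): 480π.

Therefore ∮_C P dx + Q dy = 480π.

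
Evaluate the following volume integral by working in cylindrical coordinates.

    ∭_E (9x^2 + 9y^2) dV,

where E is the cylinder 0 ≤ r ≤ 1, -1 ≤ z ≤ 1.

In cylindrical coordinates, x = r cos(θ), y = r sin(θ), z = z, and dV = r dr dθ dz.

The integrand becomes 9r^2, so

    ∭_E (9x^2 + 9y^2) dV = ∫_{0}^{2π} ∫_{0}^{1} ∫_{-1}^{1} (9r^2) · r dz dr dθ.

Inner (z): 18r^3.
Middle (r from 0 to 1): 9/2.
Outer (θ): 9π.

Therefore the triple integral equals 9π.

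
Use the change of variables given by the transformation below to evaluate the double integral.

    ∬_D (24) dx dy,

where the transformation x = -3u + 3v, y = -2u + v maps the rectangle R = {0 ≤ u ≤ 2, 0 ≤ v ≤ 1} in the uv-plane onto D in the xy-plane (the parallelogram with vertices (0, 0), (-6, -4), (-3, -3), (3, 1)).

Compute the Jacobian determinant of (x, y) with respect to (u, v):

    ∂(x,y)/∂(u,v) = | -3  3 | = (-3)(1) - (3)(-2) = 3.
                   | -2  1 |

Its absolute value is |J| = 3 (the area scaling factor).

Substituting x = -3u + 3v, y = -2u + v into the integrand,

    24 → 24,

so the integral becomes

    ∬_R (24) · |J| du dv = ∫_0^2 ∫_0^1 (72) dv du.

Inner (v): 72.
Outer (u): 144.

Therefore ∬_D (24) dx dy = 144.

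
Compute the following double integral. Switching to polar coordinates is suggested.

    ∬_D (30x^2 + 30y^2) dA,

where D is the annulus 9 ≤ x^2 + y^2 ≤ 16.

The region D is 3 ≤ r ≤ 4, 0 ≤ θ ≤ 2π in polar coordinates, where x = r cos(θ), y = r sin(θ), and dA = r dr dθ.

Under the substitution, the integrand becomes 30r^2, so

    ∬_D (30x^2 + 30y^2) dA = ∫_{0}^{2π} ∫_{3}^{4} (30r^2) · r dr dθ.

Inner integral (in r): ∫_{3}^{4} (30r^2) · r dr = 2625/2.

Outer integral (in θ): ∫_{0}^{2π} (2625/2) dθ = 2625π.

Therefore ∬_D (30x^2 + 30y^2) dA = 2625π.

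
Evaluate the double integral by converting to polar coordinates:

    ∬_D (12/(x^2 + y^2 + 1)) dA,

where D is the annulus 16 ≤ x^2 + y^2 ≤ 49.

The region D is 4 ≤ r ≤ 7, 0 ≤ θ ≤ 2π in polar coordinates, where x = r cos(θ), y = r sin(θ), and dA = r dr dθ.

Under the substitution, the integrand becomes 12/(r^2 + 1), so

    ∬_D (12/(x^2 + y^2 + 1)) dA = ∫_{0}^{2π} ∫_{4}^{7} (12/(r^2 + 1)) · r dr dθ.

Inner integral (in r): ∫_{4}^{7} (12/(r^2 + 1)) · r dr = log(15625000000/24137569).

Outer integral (in θ): ∫_{0}^{2π} (log(15625000000/24137569)) dθ = log((15625000000/24137569)^(2π)).

Therefore ∬_D (12/(x^2 + y^2 + 1)) dA = log((15625000000/24137569)^(2π)).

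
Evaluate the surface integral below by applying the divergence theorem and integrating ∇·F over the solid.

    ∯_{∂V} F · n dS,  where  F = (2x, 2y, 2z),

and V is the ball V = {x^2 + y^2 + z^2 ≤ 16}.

By the divergence theorem,

    ∯_{∂V} F · n dS = ∭_V (∇ · F) dV.

Compute the divergence:
    ∇ · F = ∂F_x/∂x + ∂F_y/∂y + ∂F_z/∂z = 2 + 2 + 2 = 6.

In spherical coordinates, x = ρ sin(φ) cos(θ), y = ρ sin(φ) sin(θ), z = ρ cos(φ), dV = ρ^2 sin(φ) dρ dφ dθ, with 0 ≤ ρ ≤ 4, 0 ≤ φ ≤ π, 0 ≤ θ ≤ 2π.

The integrand, after substitution and multiplying by the volume element, becomes (6) · ρ^2 sin(φ), so

    ∭_V (∇·F) dV = ∫_0^{2π} ∫_0^{π} ∫_0^{4} (6) · ρ^2 sin(φ) dρ dφ dθ.

Inner (ρ from 0 to 4): 128sin(φ).
Middle (φ from 0 to π): 256.
Outer (θ from 0 to 2π): 512π.

Therefore ∯_{∂V} F · n dS = 512π.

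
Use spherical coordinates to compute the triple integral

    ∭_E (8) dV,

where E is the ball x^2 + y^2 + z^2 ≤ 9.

In spherical coordinates, x = ρ sin(φ) cos(θ), y = ρ sin(φ) sin(θ), z = ρ cos(φ), and dV = ρ^2 sin(φ) dρ dφ dθ.

The integrand becomes 8, so

    ∭_E (8) dV = ∫_{0}^{2π} ∫_{0}^{π} ∫_{0}^{3} (8) · ρ^2 sin(φ) dρ dφ dθ.

Inner (ρ): 72sin(φ).
Middle (φ): 144.
Outer (θ): 288π.

Therefore the triple integral equals 288π.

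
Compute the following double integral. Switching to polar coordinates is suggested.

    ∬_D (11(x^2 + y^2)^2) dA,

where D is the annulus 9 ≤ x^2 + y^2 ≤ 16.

The region D is 3 ≤ r ≤ 4, 0 ≤ θ ≤ 2π in polar coordinates, where x = r cos(θ), y = r sin(θ), and dA = r dr dθ.

Under the substitution, the integrand becomes 11r^4, so

    ∬_D (11(x^2 + y^2)^2) dA = ∫_{0}^{2π} ∫_{3}^{4} (11r^4) · r dr dθ.

Inner integral (in r): ∫_{3}^{4} (11r^4) · r dr = 37037/6.

Outer integral (in θ): ∫_{0}^{2π} (37037/6) dθ = 37037π/3.

Therefore ∬_D (11(x^2 + y^2)^2) dA = 37037π/3.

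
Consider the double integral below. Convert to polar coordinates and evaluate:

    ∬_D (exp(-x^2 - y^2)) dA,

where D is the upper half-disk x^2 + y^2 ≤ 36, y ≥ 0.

The region D is 0 ≤ r ≤ 6, 0 ≤ θ ≤ π in polar coordinates, where x = r cos(θ), y = r sin(θ), and dA = r dr dθ.

Under the substitution, the integrand becomes exp(-r^2), so

    ∬_D (exp(-x^2 - y^2)) dA = ∫_{0}^{π} ∫_{0}^{6} (exp(-r^2)) · r dr dθ.

Inner integral (in r): ∫_{0}^{6} (exp(-r^2)) · r dr = -(1 - exp(36))exp(-36)/2.

Outer integral (in θ): ∫_{0}^{π} (-(1 - exp(36))exp(-36)/2) dθ = -π exp(-36)/2 + π/2.

Therefore ∬_D (exp(-x^2 - y^2)) dA = -π exp(-36)/2 + π/2.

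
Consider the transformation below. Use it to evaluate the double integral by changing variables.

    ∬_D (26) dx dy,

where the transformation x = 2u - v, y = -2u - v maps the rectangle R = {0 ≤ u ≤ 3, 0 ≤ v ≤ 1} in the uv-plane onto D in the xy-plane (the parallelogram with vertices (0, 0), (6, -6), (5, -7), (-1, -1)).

Compute the Jacobian determinant of (x, y) with respect to (u, v):

    ∂(x,y)/∂(u,v) = | 2  -1 | = (2)(-1) - (-1)(-2) = -4.
                   | -2  -1 |

Its absolute value is |J| = 4 (the area scaling factor).

Substituting x = 2u - v, y = -2u - v into the integrand,

    26 → 26,

so the integral becomes

    ∬_R (26) · |J| du dv = ∫_0^3 ∫_0^1 (104) dv du.

Inner (v): 104.
Outer (u): 312.

Therefore ∬_D (26) dx dy = 312.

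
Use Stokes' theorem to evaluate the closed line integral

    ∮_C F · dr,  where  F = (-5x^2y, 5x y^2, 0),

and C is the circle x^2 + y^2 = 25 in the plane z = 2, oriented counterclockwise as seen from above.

Let S be the flat disk x^2 + y^2 ≤ 25 in the plane z = 2, with upward unit normal n̂ = ẑ. By Stokes' theorem,

    ∮_C F · dr = ∬_S (∇ × F) · n̂ dS = ∬_D (curl F)_z dA,

where D is the disk x^2 + y^2 ≤ 25.

Compute the curl of F = (-5x^2y, 5x y^2, 0):
    (∇ × F)_x = ∂F_z/∂y - ∂F_y/∂z = 0,
    (∇ × F)_y = ∂F_x/∂z - ∂F_z/∂x = 0,
    (∇ × F)_z = ∂F_y/∂x - ∂F_x/∂y = 5x^2 + 5y^2.

On z = 2, (curl F)_z = 5x^2 + 5y^2.

Convert to polar (x = r cos θ, y = r sin θ, dA = r dr dθ); the integrand becomes 5r^2, so

    ∬_D (curl F)_z dA = ∫_0^{2π} ∫_0^{5} (5r^2) · r dr dθ.

Inner (r from 0 to 5): 3125/4.
Outer (θ from 0 to 2π): 3125π/2.

Therefore ∮_C F · dr = 3125π/2.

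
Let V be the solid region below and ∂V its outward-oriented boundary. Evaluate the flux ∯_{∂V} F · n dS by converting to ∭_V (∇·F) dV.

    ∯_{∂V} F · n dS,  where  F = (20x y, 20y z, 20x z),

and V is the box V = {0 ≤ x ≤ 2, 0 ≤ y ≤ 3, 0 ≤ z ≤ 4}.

By the divergence theorem,

    ∯_{∂V} F · n dS = ∭_V (∇ · F) dV.

Compute the divergence:
    ∇ · F = ∂F_x/∂x + ∂F_y/∂y + ∂F_z/∂z = 20y + 20z + 20x = 20x + 20y + 20z.

V is a rectangular box, so dV = dx dy dz with 0 ≤ x ≤ 2, 0 ≤ y ≤ 3, 0 ≤ z ≤ 4.

Integrate (20x + 20y + 20z) over V as an iterated integral:

    ∭_V (∇·F) dV = ∫_0^{2} ∫_0^{3} ∫_0^{4} (20x + 20y + 20z) dz dy dx.

Inner (z from 0 to 4): 80x + 80y + 160.
Middle (y from 0 to 3): 240x + 840.
Outer (x from 0 to 2): 2160.

Therefore ∯_{∂V} F · n dS = 2160.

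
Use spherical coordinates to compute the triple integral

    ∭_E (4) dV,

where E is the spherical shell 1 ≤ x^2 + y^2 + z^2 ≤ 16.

In spherical coordinates, x = ρ sin(φ) cos(θ), y = ρ sin(φ) sin(θ), z = ρ cos(φ), and dV = ρ^2 sin(φ) dρ dφ dθ.

The integrand becomes 4, so

    ∭_E (4) dV = ∫_{0}^{2π} ∫_{0}^{π} ∫_{1}^{4} (4) · ρ^2 sin(φ) dρ dφ dθ.

Inner (ρ): 84sin(φ).
Middle (φ): 168.
Outer (θ): 336π.

Therefore the triple integral equals 336π.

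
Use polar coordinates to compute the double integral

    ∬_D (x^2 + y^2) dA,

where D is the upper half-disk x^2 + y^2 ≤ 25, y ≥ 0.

The region D is 0 ≤ r ≤ 5, 0 ≤ θ ≤ π in polar coordinates, where x = r cos(θ), y = r sin(θ), and dA = r dr dθ.

Under the substitution, the integrand becomes r^2, so

    ∬_D (x^2 + y^2) dA = ∫_{0}^{π} ∫_{0}^{5} (r^2) · r dr dθ.

Inner integral (in r): ∫_{0}^{5} (r^2) · r dr = 625/4.

Outer integral (in θ): ∫_{0}^{π} (625/4) dθ = 625π/4.

Therefore ∬_D (x^2 + y^2) dA = 625π/4.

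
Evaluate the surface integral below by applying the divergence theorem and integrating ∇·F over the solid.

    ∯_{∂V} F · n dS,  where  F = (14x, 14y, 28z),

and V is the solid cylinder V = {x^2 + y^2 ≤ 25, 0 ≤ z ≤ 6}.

By the divergence theorem,

    ∯_{∂V} F · n dS = ∭_V (∇ · F) dV.

Compute the divergence:
    ∇ · F = ∂F_x/∂x + ∂F_y/∂y + ∂F_z/∂z = 14 + 14 + 28 = 56.

In cylindrical coordinates, x = r cos(θ), y = r sin(θ), z = z, dV = r dr dθ dz, with 0 ≤ r ≤ 5, 0 ≤ θ ≤ 2π, 0 ≤ z ≤ 6.

The integrand, after substitution and multiplying by the volume element, becomes (56) · r, so

    ∭_V (∇·F) dV = ∫_0^{2π} ∫_0^{5} ∫_0^{6} (56) · r dz dr dθ.

Inner (z from 0 to 6): 336r.
Middle (r from 0 to 5): 4200.
Outer (θ from 0 to 2π): 8400π.

Therefore ∯_{∂V} F · n dS = 8400π.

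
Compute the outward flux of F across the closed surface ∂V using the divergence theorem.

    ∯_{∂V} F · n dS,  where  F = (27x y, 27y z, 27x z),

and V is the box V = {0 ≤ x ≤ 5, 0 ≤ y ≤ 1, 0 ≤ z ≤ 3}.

By the divergence theorem,

    ∯_{∂V} F · n dS = ∭_V (∇ · F) dV.

Compute the divergence:
    ∇ · F = ∂F_x/∂x + ∂F_y/∂y + ∂F_z/∂z = 27y + 27z + 27x = 27x + 27y + 27z.

V is a rectangular box, so dV = dx dy dz with 0 ≤ x ≤ 5, 0 ≤ y ≤ 1, 0 ≤ z ≤ 3.

Integrate (27x + 27y + 27z) over V as an iterated integral:

    ∭_V (∇·F) dV = ∫_0^{5} ∫_0^{1} ∫_0^{3} (27x + 27y + 27z) dz dy dx.

Inner (z from 0 to 3): 81x + 81y + 243/2.
Middle (y from 0 to 1): 81x + 162.
Outer (x from 0 to 5): 3645/2.

Therefore ∯_{∂V} F · n dS = 3645/2.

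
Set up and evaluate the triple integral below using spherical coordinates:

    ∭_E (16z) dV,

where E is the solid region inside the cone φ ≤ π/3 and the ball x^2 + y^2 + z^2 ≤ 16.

In spherical coordinates, x = ρ sin(φ) cos(θ), y = ρ sin(φ) sin(θ), z = ρ cos(φ), and dV = ρ^2 sin(φ) dρ dφ dθ.

The integrand becomes 16ρ cos(φ), so

    ∭_E (16z) dV = ∫_{0}^{2π} ∫_{0}^{π/3} ∫_{0}^{4} (16ρ cos(φ)) · ρ^2 sin(φ) dρ dφ dθ.

Inner (ρ): 512sin(2φ).
Middle (φ): 384.
Outer (θ): 768π.

Therefore the triple integral equals 768π.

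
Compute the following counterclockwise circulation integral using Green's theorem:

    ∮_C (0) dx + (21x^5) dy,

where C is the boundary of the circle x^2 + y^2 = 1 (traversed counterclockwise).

Green's theorem converts the closed line integral into a double integral over the enclosed region D:

    ∮_C P dx + Q dy = ∬_D (∂Q/∂x - ∂P/∂y) dA.

Here P = 0, Q = 21x^5, so

    ∂Q/∂x = 105x^4,    ∂P/∂y = 0,
    ∂Q/∂x - ∂P/∂y = 105x^4.

D is the region x^2 + y^2 ≤ 1. Evaluating the double integral:

In polar coordinates (x = r cos θ, y = r sin θ, dA = r dr dθ) the integrand becomes 105r^4cos(θ)^4, so

    ∬_D (105x^4) dA = ∫_0^{2π} ∫_0^{1} (105r^4cos(θ)^4) · r dr dθ.

Inner (r from 0 to 1): 35cos(θ)^4/2.
Outer (θ from 0 to 2π): 105π/8.

Therefore ∮_C P dx + Q dy = 105π/8.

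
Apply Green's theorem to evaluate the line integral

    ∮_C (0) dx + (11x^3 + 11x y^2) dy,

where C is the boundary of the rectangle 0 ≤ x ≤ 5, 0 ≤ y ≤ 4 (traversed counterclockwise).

Green's theorem converts the closed line integral into a double integral over the enclosed region D:

    ∮_C P dx + Q dy = ∬_D (∂Q/∂x - ∂P/∂y) dA.

Here P = 0, Q = 11x^3 + 11x y^2, so

    ∂Q/∂x = 33x^2 + 11y^2,    ∂P/∂y = 0,
    ∂Q/∂x - ∂P/∂y = 33x^2 + 11y^2.

D is the region 0 ≤ x ≤ 5, 0 ≤ y ≤ 4. Evaluating the double integral:

    ∬_D (33x^2 + 11y^2) dA = ∫_0^{5} ∫_0^{4} (33x^2 + 11y^2) dy dx.

Inner (y from 0 to 4): 132x^2 + 704/3.
Outer (x from 0 to 5): 20020/3.

Therefore ∮_C P dx + Q dy = 20020/3.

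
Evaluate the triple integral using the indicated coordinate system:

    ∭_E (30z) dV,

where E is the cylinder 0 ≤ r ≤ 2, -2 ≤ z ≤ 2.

In cylindrical coordinates, x = r cos(θ), y = r sin(θ), z = z, and dV = r dr dθ dz.

The integrand becomes 30z, so

    ∭_E (30z) dV = ∫_{0}^{2π} ∫_{0}^{2} ∫_{-2}^{2} (30z) · r dz dr dθ.

Inner (z): 0.
Middle (r from 0 to 2): 0.
Outer (θ): 0.

Therefore the triple integral equals 0.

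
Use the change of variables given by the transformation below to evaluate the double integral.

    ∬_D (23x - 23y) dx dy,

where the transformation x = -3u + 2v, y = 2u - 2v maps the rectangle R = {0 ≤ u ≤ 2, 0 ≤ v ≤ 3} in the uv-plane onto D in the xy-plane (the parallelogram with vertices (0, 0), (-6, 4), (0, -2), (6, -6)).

Compute the Jacobian determinant of (x, y) with respect to (u, v):

    ∂(x,y)/∂(u,v) = | -3  2 | = (-3)(-2) - (2)(2) = 2.
                   | 2  -2 |

Its absolute value is |J| = 2 (the area scaling factor).

Substituting x = -3u + 2v, y = 2u - 2v into the integrand,

    23x - 23y → -115u + 92v,

so the integral becomes

    ∬_R (-115u + 92v) · |J| du dv = ∫_0^2 ∫_0^3 (-230u + 184v) dv du.

Inner (v): 828 - 690u.
Outer (u): 276.

Therefore ∬_D (23x - 23y) dx dy = 276.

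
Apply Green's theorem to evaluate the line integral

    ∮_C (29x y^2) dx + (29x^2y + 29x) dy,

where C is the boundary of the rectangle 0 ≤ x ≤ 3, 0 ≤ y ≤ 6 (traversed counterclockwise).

Green's theorem converts the closed line integral into a double integral over the enclosed region D:

    ∮_C P dx + Q dy = ∬_D (∂Q/∂x - ∂P/∂y) dA.

Here P = 29x y^2, Q = 29x^2y + 29x, so

    ∂Q/∂x = 58x y + 29,    ∂P/∂y = 58x y,
    ∂Q/∂x - ∂P/∂y = 29.

D is the region 0 ≤ x ≤ 3, 0 ≤ y ≤ 6. Evaluating the double integral:

    ∬_D (29) dA = ∫_0^{3} ∫_0^{6} (29) dy dx.

Inner (y from 0 to 6): 174.
Outer (x from 0 to 3): 522.

Therefore ∮_C P dx + Q dy = 522.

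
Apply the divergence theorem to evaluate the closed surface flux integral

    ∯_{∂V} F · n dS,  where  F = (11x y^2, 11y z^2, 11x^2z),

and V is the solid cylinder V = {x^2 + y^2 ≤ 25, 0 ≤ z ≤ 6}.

By the divergence theorem,

    ∯_{∂V} F · n dS = ∭_V (∇ · F) dV.

Compute the divergence:
    ∇ · F = ∂F_x/∂x + ∂F_y/∂y + ∂F_z/∂z = 11y^2 + 11z^2 + 11x^2 = 11x^2 + 11y^2 + 11z^2.

In cylindrical coordinates, x = r cos(θ), y = r sin(θ), z = z, dV = r dr dθ dz, with 0 ≤ r ≤ 5, 0 ≤ θ ≤ 2π, 0 ≤ z ≤ 6.

The integrand, after substitution and multiplying by the volume element, becomes (11r^2 + 11z^2) · r, so

    ∭_V (∇·F) dV = ∫_0^{2π} ∫_0^{5} ∫_0^{6} (11r^2 + 11z^2) · r dz dr dθ.

Inner (z from 0 to 6): 66r (r^2 + 12).
Middle (r from 0 to 5): 40425/2.
Outer (θ from 0 to 2π): 40425π.

Therefore ∯_{∂V} F · n dS = 40425π.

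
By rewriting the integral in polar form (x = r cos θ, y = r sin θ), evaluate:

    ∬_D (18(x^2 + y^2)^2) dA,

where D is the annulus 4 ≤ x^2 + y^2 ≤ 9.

The region D is 2 ≤ r ≤ 3, 0 ≤ θ ≤ 2π in polar coordinates, where x = r cos(θ), y = r sin(θ), and dA = r dr dθ.

Under the substitution, the integrand becomes 18r^4, so

    ∬_D (18(x^2 + y^2)^2) dA = ∫_{0}^{2π} ∫_{2}^{3} (18r^4) · r dr dθ.

Inner integral (in r): ∫_{2}^{3} (18r^4) · r dr = 1995.

Outer integral (in θ): ∫_{0}^{2π} (1995) dθ = 3990π.

Therefore ∬_D (18(x^2 + y^2)^2) dA = 3990π.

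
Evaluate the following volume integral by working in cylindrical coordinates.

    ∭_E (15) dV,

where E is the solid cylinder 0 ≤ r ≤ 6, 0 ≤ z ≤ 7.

In cylindrical coordinates, x = r cos(θ), y = r sin(θ), z = z, and dV = r dr dθ dz.

The integrand becomes 15, so

    ∭_E (15) dV = ∫_{0}^{2π} ∫_{0}^{6} ∫_{0}^{7} (15) · r dz dr dθ.

Inner (z): 105r.
Middle (r from 0 to 6): 1890.
Outer (θ): 3780π.

Therefore the triple integral equals 3780π.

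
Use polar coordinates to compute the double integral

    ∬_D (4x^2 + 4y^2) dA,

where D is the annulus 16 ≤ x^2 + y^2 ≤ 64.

The region D is 4 ≤ r ≤ 8, 0 ≤ θ ≤ 2π in polar coordinates, where x = r cos(θ), y = r sin(θ), and dA = r dr dθ.

Under the substitution, the integrand becomes 4r^2, so

    ∬_D (4x^2 + 4y^2) dA = ∫_{0}^{2π} ∫_{4}^{8} (4r^2) · r dr dθ.

Inner integral (in r): ∫_{4}^{8} (4r^2) · r dr = 3840.

Outer integral (in θ): ∫_{0}^{2π} (3840) dθ = 7680π.

Therefore ∬_D (4x^2 + 4y^2) dA = 7680π.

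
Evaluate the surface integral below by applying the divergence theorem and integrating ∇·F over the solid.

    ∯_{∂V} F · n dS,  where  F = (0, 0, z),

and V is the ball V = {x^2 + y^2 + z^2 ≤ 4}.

By the divergence theorem,

    ∯_{∂V} F · n dS = ∭_V (∇ · F) dV.

Compute the divergence:
    ∇ · F = ∂F_x/∂x + ∂F_y/∂y + ∂F_z/∂z = 0 + 0 + 1 = 1.

In spherical coordinates, x = ρ sin(φ) cos(θ), y = ρ sin(φ) sin(θ), z = ρ cos(φ), dV = ρ^2 sin(φ) dρ dφ dθ, with 0 ≤ ρ ≤ 2, 0 ≤ φ ≤ π, 0 ≤ θ ≤ 2π.

The integrand, after substitution and multiplying by the volume element, becomes (1) · ρ^2 sin(φ), so

    ∭_V (∇·F) dV = ∫_0^{2π} ∫_0^{π} ∫_0^{2} (1) · ρ^2 sin(φ) dρ dφ dθ.

Inner (ρ from 0 to 2): 8sin(φ)/3.
Middle (φ from 0 to π): 16/3.
Outer (θ from 0 to 2π): 32π/3.

Therefore ∯_{∂V} F · n dS = 32π/3.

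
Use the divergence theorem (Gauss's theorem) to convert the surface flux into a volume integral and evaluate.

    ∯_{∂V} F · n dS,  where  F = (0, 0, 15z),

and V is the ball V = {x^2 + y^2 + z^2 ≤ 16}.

By the divergence theorem,

    ∯_{∂V} F · n dS = ∭_V (∇ · F) dV.

Compute the divergence:
    ∇ · F = ∂F_x/∂x + ∂F_y/∂y + ∂F_z/∂z = 0 + 0 + 15 = 15.

In spherical coordinates, x = ρ sin(φ) cos(θ), y = ρ sin(φ) sin(θ), z = ρ cos(φ), dV = ρ^2 sin(φ) dρ dφ dθ, with 0 ≤ ρ ≤ 4, 0 ≤ φ ≤ π, 0 ≤ θ ≤ 2π.

The integrand, after substitution and multiplying by the volume element, becomes (15) · ρ^2 sin(φ), so

    ∭_V (∇·F) dV = ∫_0^{2π} ∫_0^{π} ∫_0^{4} (15) · ρ^2 sin(φ) dρ dφ dθ.

Inner (ρ from 0 to 4): 320sin(φ).
Middle (φ from 0 to π): 640.
Outer (θ from 0 to 2π): 1280π.

Therefore ∯_{∂V} F · n dS = 1280π.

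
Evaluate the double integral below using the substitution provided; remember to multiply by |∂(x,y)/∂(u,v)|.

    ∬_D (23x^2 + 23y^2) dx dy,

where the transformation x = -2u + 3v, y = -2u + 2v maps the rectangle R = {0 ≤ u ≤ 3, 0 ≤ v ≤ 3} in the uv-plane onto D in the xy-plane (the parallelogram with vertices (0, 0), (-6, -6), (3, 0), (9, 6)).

Compute the Jacobian determinant of (x, y) with respect to (u, v):

    ∂(x,y)/∂(u,v) = | -2  3 | = (-2)(2) - (3)(-2) = 2.
                   | -2  2 |

Its absolute value is |J| = 2 (the area scaling factor).

Substituting x = -2u + 3v, y = -2u + 2v into the integrand,

    23x^2 + 23y^2 → 184u^2 - 460u v + 299v^2,

so the integral becomes

    ∬_R (184u^2 - 460u v + 299v^2) · |J| du dv = ∫_0^3 ∫_0^3 (368u^2 - 920u v + 598v^2) dv du.

Inner (v): 1104u^2 - 4140u + 5382.
Outer (u): 7452.

Therefore ∬_D (23x^2 + 23y^2) dx dy = 7452.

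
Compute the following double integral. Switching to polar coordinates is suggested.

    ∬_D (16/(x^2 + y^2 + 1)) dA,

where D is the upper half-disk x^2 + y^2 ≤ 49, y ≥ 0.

The region D is 0 ≤ r ≤ 7, 0 ≤ θ ≤ π in polar coordinates, where x = r cos(θ), y = r sin(θ), and dA = r dr dθ.

Under the substitution, the integrand becomes 16/(r^2 + 1), so

    ∬_D (16/(x^2 + y^2 + 1)) dA = ∫_{0}^{π} ∫_{0}^{7} (16/(r^2 + 1)) · r dr dθ.

Inner integral (in r): ∫_{0}^{7} (16/(r^2 + 1)) · r dr = log(39062500000000).

Outer integral (in θ): ∫_{0}^{π} (log(39062500000000)) dθ = log(39062500000000^π).

Therefore ∬_D (16/(x^2 + y^2 + 1)) dA = log(39062500000000^π).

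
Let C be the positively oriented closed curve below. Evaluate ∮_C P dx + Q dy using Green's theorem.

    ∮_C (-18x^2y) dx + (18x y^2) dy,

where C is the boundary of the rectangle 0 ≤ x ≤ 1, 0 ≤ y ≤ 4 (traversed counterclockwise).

Green's theorem converts the closed line integral into a double integral over the enclosed region D:

    ∮_C P dx + Q dy = ∬_D (∂Q/∂x - ∂P/∂y) dA.

Here P = -18x^2y, Q = 18x y^2, so

    ∂Q/∂x = 18y^2,    ∂P/∂y = -18x^2,
    ∂Q/∂x - ∂P/∂y = 18x^2 + 18y^2.

D is the region 0 ≤ x ≤ 1, 0 ≤ y ≤ 4. Evaluating the double integral:

    ∬_D (18x^2 + 18y^2) dA = ∫_0^{1} ∫_0^{4} (18x^2 + 18y^2) dy dx.

Inner (y from 0 to 4): 72x^2 + 384.
Outer (x from 0 to 1): 408.

Therefore ∮_C P dx + Q dy = 408.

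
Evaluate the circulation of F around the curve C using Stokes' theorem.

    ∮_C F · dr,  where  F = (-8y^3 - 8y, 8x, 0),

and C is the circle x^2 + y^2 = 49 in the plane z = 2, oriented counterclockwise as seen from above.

Let S be the flat disk x^2 + y^2 ≤ 49 in the plane z = 2, with upward unit normal n̂ = ẑ. By Stokes' theorem,

    ∮_C F · dr = ∬_S (∇ × F) · n̂ dS = ∬_D (curl F)_z dA,

where D is the disk x^2 + y^2 ≤ 49.

Compute the curl of F = (-8y^3 - 8y, 8x, 0):
    (∇ × F)_x = ∂F_z/∂y - ∂F_y/∂z = 0,
    (∇ × F)_y = ∂F_x/∂z - ∂F_z/∂x = 0,
    (∇ × F)_z = ∂F_y/∂x - ∂F_x/∂y = 24y^2 + 16.

On z = 2, (curl F)_z = 24y^2 + 16.

Convert to polar (x = r cos θ, y = r sin θ, dA = r dr dθ); the integrand becomes 24r^2sin(θ)^2 + 16, so

    ∬_D (curl F)_z dA = ∫_0^{2π} ∫_0^{7} (24r^2sin(θ)^2 + 16) · r dr dθ.

Inner (r from 0 to 7): 14406sin(θ)^2 + 392.
Outer (θ from 0 to 2π): 15190π.

Therefore ∮_C F · dr = 15190π.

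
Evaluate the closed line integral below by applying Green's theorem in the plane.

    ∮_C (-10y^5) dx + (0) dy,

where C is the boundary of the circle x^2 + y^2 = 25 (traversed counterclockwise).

Green's theorem converts the closed line integral into a double integral over the enclosed region D:

    ∮_C P dx + Q dy = ∬_D (∂Q/∂x - ∂P/∂y) dA.

Here P = -10y^5, Q = 0, so

    ∂Q/∂x = 0,    ∂P/∂y = -50y^4,
    ∂Q/∂x - ∂P/∂y = 50y^4.

D is the region x^2 + y^2 ≤ 25. Evaluating the double integral:

In polar coordinates (x = r cos θ, y = r sin θ, dA = r dr dθ) the integrand becomes 50r^4sin(θ)^4, so

    ∬_D (50y^4) dA = ∫_0^{2π} ∫_0^{5} (50r^4sin(θ)^4) · r dr dθ.

Inner (r from 0 to 5): 390625sin(θ)^4/3.
Outer (θ from 0 to 2π): 390625π/4.

Therefore ∮_C P dx + Q dy = 390625π/4.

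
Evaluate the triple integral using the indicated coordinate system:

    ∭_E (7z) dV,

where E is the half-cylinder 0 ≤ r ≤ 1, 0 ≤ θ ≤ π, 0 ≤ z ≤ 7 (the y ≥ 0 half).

In cylindrical coordinates, x = r cos(θ), y = r sin(θ), z = z, and dV = r dr dθ dz.

The integrand becomes 7z, so

    ∭_E (7z) dV = ∫_{0}^{π} ∫_{0}^{1} ∫_{0}^{7} (7z) · r dz dr dθ.

Inner (z): 343r/2.
Middle (r from 0 to 1): 343/4.
Outer (θ): 343π/4.

Therefore the triple integral equals 343π/4.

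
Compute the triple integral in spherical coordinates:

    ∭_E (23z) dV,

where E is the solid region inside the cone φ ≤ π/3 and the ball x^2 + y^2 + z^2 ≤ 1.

In spherical coordinates, x = ρ sin(φ) cos(θ), y = ρ sin(φ) sin(θ), z = ρ cos(φ), and dV = ρ^2 sin(φ) dρ dφ dθ.

The integrand becomes 23ρ cos(φ), so

    ∭_E (23z) dV = ∫_{0}^{2π} ∫_{0}^{π/3} ∫_{0}^{1} (23ρ cos(φ)) · ρ^2 sin(φ) dρ dφ dθ.

Inner (ρ): 23sin(2φ)/8.
Middle (φ): 69/32.
Outer (θ): 69π/16.

Therefore the triple integral equals 69π/16.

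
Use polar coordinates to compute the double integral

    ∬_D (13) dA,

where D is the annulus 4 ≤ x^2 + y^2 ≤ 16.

The region D is 2 ≤ r ≤ 4, 0 ≤ θ ≤ 2π in polar coordinates, where x = r cos(θ), y = r sin(θ), and dA = r dr dθ.

Under the substitution, the integrand becomes 13, so

    ∬_D (13) dA = ∫_{0}^{2π} ∫_{2}^{4} (13) · r dr dθ.

Inner integral (in r): ∫_{2}^{4} (13) · r dr = 78.

Outer integral (in θ): ∫_{0}^{2π} (78) dθ = 156π.

Therefore ∬_D (13) dA = 156π.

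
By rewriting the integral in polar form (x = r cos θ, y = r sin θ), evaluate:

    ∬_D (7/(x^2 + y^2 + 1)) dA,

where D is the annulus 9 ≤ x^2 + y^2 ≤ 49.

The region D is 3 ≤ r ≤ 7, 0 ≤ θ ≤ 2π in polar coordinates, where x = r cos(θ), y = r sin(θ), and dA = r dr dθ.

Under the substitution, the integrand becomes 7/(r^2 + 1), so

    ∬_D (7/(x^2 + y^2 + 1)) dA = ∫_{0}^{2π} ∫_{3}^{7} (7/(r^2 + 1)) · r dr dθ.

Inner integral (in r): ∫_{3}^{7} (7/(r^2 + 1)) · r dr = 7log(5)/2.

Outer integral (in θ): ∫_{0}^{2π} (7log(5)/2) dθ = 7π log(5).

Therefore ∬_D (7/(x^2 + y^2 + 1)) dA = 7π log(5).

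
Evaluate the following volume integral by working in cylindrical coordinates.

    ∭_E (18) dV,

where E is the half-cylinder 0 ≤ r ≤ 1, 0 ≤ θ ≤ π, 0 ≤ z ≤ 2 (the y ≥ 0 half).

In cylindrical coordinates, x = r cos(θ), y = r sin(θ), z = z, and dV = r dr dθ dz.

The integrand becomes 18, so

    ∭_E (18) dV = ∫_{0}^{π} ∫_{0}^{1} ∫_{0}^{2} (18) · r dz dr dθ.

Inner (z): 36r.
Middle (r from 0 to 1): 18.
Outer (θ): 18π.

Therefore the triple integral equals 18π.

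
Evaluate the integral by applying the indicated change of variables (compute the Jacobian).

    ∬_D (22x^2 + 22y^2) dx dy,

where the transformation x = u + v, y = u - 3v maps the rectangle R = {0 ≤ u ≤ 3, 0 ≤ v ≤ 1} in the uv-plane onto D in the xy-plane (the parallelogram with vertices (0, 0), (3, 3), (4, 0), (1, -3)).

Compute the Jacobian determinant of (x, y) with respect to (u, v):

    ∂(x,y)/∂(u,v) = | 1  1 | = (1)(-3) - (1)(1) = -4.
                   | 1  -3 |

Its absolute value is |J| = 4 (the area scaling factor).

Substituting x = u + v, y = u - 3v into the integrand,

    22x^2 + 22y^2 → 44u^2 - 88u v + 220v^2,

so the integral becomes

    ∬_R (44u^2 - 88u v + 220v^2) · |J| du dv = ∫_0^3 ∫_0^1 (176u^2 - 352u v + 880v^2) dv du.

Inner (v): 176u^2 - 176u + 880/3.
Outer (u): 1672.

Therefore ∬_D (22x^2 + 22y^2) dx dy = 1672.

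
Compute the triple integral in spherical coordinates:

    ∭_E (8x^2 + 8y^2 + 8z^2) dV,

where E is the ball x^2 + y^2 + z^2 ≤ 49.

In spherical coordinates, x = ρ sin(φ) cos(θ), y = ρ sin(φ) sin(θ), z = ρ cos(φ), and dV = ρ^2 sin(φ) dρ dφ dθ.

The integrand becomes 8ρ^2, so

    ∭_E (8x^2 + 8y^2 + 8z^2) dV = ∫_{0}^{2π} ∫_{0}^{π} ∫_{0}^{7} (8ρ^2) · ρ^2 sin(φ) dρ dφ dθ.

Inner (ρ): 134456sin(φ)/5.
Middle (φ): 268912/5.
Outer (θ): 537824π/5.

Therefore the triple integral equals 537824π/5.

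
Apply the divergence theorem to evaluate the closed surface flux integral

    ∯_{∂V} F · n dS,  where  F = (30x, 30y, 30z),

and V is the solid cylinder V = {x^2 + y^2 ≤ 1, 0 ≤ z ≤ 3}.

By the divergence theorem,

    ∯_{∂V} F · n dS = ∭_V (∇ · F) dV.

Compute the divergence:
    ∇ · F = ∂F_x/∂x + ∂F_y/∂y + ∂F_z/∂z = 30 + 30 + 30 = 90.

In cylindrical coordinates, x = r cos(θ), y = r sin(θ), z = z, dV = r dr dθ dz, with 0 ≤ r ≤ 1, 0 ≤ θ ≤ 2π, 0 ≤ z ≤ 3.

The integrand, after substitution and multiplying by the volume element, becomes (90) · r, so

    ∭_V (∇·F) dV = ∫_0^{2π} ∫_0^{1} ∫_0^{3} (90) · r dz dr dθ.

Inner (z from 0 to 3): 270r.
Middle (r from 0 to 1): 135.
Outer (θ from 0 to 2π): 270π.

Therefore ∯_{∂V} F · n dS = 270π.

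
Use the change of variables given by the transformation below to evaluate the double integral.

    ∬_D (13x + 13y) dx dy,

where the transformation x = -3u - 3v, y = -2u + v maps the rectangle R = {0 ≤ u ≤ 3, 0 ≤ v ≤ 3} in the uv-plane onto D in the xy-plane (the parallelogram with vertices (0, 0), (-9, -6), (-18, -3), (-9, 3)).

Compute the Jacobian determinant of (x, y) with respect to (u, v):

    ∂(x,y)/∂(u,v) = | -3  -3 | = (-3)(1) - (-3)(-2) = -9.
                   | -2  1 |

Its absolute value is |J| = 9 (the area scaling factor).

Substituting x = -3u - 3v, y = -2u + v into the integrand,

    13x + 13y → -65u - 26v,

so the integral becomes

    ∬_R (-65u - 26v) · |J| du dv = ∫_0^3 ∫_0^3 (-585u - 234v) dv du.

Inner (v): -1755u - 1053.
Outer (u): -22113/2.

Therefore ∬_D (13x + 13y) dx dy = -22113/2.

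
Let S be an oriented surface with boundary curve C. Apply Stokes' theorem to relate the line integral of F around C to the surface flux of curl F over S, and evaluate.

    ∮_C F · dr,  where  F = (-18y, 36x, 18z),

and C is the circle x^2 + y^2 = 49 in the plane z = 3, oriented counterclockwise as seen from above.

Let S be the flat disk x^2 + y^2 ≤ 49 in the plane z = 3, with upward unit normal n̂ = ẑ. By Stokes' theorem,

    ∮_C F · dr = ∬_S (∇ × F) · n̂ dS = ∬_D (curl F)_z dA,

where D is the disk x^2 + y^2 ≤ 49.

Compute the curl of F = (-18y, 36x, 18z):
    (∇ × F)_x = ∂F_z/∂y - ∂F_y/∂z = 0,
    (∇ × F)_y = ∂F_x/∂z - ∂F_z/∂x = 0,
    (∇ × F)_z = ∂F_y/∂x - ∂F_x/∂y = 54.

On z = 3, (curl F)_z = 54.

Convert to polar (x = r cos θ, y = r sin θ, dA = r dr dθ); the integrand becomes 54, so

    ∬_D (curl F)_z dA = ∫_0^{2π} ∫_0^{7} (54) · r dr dθ.

Inner (r from 0 to 7): 1323.
Outer (θ from 0 to 2π): 2646π.

Therefore ∮_C F · dr = 2646π.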